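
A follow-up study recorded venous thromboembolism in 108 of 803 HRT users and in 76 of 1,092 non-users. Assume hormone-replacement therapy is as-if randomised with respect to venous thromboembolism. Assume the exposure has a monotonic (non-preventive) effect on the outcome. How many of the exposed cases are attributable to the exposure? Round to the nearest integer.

p₁ = P(outcome | exposed) = 108/803 = 0.1345
p₀ = P(outcome | unexposed) = 76/1092 = 0.069597
PN = (p₁ − p₀)/p₁ = (0.1345 − 0.069597) / 0.1345 ≈ 0.48253.
Attributable cases ≈ PN × (exposed cases) = 0.48253 × 108 ≈ 52.11.

about 52 cases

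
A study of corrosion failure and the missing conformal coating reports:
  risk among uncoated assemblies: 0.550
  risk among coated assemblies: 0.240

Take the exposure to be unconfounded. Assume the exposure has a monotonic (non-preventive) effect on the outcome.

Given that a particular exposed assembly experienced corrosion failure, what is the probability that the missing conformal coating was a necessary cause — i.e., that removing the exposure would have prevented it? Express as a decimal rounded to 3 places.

PN ≈ 0.564

Let p₁ = 0.55, p₀ = 0.24.
Under exogeneity and monotonicity, PN = (p₁ − p₀) / p₁.
PN = (0.55 − 0.24) / 0.55 = 0.31 / 0.55 ≈ 0.5636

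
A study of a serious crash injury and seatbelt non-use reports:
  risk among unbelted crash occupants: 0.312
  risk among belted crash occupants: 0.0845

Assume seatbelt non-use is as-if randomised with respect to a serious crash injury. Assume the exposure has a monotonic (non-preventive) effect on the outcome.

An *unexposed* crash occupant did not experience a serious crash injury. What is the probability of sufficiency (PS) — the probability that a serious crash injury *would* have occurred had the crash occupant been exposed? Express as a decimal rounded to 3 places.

PS ≈ 0.248

Let p₁ = 0.312, p₀ = 0.0845.
Under exogeneity and monotonicity, PS = (p₁ − p₀) / (1 − p₀).
PS = (0.312 − 0.0845) / (1 − 0.0845) = 0.2275 / 0.9155 ≈ 0.2485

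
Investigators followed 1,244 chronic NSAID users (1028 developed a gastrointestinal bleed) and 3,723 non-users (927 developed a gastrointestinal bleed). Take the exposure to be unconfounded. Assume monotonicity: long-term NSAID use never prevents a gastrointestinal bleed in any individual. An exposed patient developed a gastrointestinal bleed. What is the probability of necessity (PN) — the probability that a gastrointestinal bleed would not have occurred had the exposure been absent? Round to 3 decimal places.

p₁ = P(outcome | exposed) = 1028/1244 = 0.82637
p₀ = P(outcome | unexposed) = 927/3723 = 0.24899
Under exogeneity and monotonicity, PN = (p₁ − p₀) / p₁.
PN = (0.82637 − 0.24899) / 0.82637 = 0.57737 / 0.82637 ≈ 0.6987

PN ≈ 0.699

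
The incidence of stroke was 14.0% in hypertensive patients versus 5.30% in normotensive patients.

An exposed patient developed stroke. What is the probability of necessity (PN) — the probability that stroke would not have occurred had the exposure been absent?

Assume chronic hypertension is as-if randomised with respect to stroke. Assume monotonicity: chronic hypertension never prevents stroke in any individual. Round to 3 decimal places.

PN ≈ 0.621

p₁ = 0.14, p₀ = 0.053.
Under exogeneity and monotonicity, PN = (p₁ − p₀) / p₁.
PN = (0.14 − 0.053) / 0.14 = 0.087 / 0.14 ≈ 0.6214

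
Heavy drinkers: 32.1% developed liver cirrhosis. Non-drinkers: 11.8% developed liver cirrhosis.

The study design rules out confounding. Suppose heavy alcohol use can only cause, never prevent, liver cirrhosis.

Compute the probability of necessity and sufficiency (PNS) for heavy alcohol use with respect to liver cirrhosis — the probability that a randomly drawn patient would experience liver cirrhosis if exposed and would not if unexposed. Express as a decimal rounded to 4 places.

PNS ≈ 0.2030

p₁ = 0.321, p₀ = 0.118.
Under exogeneity and monotonicity, PNS = p₁ − p₀.
PNS = 0.321 − 0.118 = 0.203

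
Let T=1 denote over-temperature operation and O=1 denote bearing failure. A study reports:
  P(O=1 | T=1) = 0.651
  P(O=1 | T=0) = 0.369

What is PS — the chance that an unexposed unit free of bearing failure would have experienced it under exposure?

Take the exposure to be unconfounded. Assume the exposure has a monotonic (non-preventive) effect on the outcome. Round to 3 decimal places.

PS ≈ 0.447

Let p₁ = 0.651, p₀ = 0.369.
Under exogeneity and monotonicity, PS = (p₁ − p₀) / (1 − p₀).
PS = (0.651 − 0.369) / (1 − 0.369) = 0.282 / 0.631 ≈ 0.4469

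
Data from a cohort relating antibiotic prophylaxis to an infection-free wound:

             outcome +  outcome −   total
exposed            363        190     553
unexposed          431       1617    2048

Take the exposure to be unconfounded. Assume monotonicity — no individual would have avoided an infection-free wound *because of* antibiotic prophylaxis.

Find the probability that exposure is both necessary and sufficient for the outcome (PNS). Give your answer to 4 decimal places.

PNS ≈ 0.4460

p₁ = P(outcome | exposed) = 363/553 = 0.65642
p₀ = P(outcome | unexposed) = 431/2048 = 0.21045
Under exogeneity and monotonicity, PNS = p₁ − p₀.
PNS = 0.65642 − 0.21045 = 0.44597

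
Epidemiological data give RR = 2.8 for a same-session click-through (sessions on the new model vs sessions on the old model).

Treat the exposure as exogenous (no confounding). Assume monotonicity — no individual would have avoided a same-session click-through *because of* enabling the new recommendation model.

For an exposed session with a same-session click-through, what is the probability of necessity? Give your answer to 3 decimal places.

Under exogeneity and monotonicity, PN = (RR − 1) / RR = 1 − 1/RR.
PN = (2.8 − 1) / 2.8 = 1.8 / 2.8 ≈ 0.6429

PN ≈ 0.643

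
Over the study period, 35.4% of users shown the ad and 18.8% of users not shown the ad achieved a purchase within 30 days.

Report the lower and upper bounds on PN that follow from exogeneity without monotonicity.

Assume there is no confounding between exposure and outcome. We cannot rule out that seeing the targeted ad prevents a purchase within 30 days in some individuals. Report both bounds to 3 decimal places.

p₁ = 0.354, p₀ = 0.188.
Under exogeneity alone the bounds on PN are max{0,(p₁−p₀)/p₁} ≤ PN ≤ min{1,(1−p₀)/p₁}.
  lower = (p₁ − p₀)/p₁ = 0.166 / 0.354 ≈ 0.4689
  upper = min{1, (1 − p₀)/p₁} = 0.812 / 0.354 ≈ 2.2938 → capped at 1

0.469 ≤ PN ≤ 1.000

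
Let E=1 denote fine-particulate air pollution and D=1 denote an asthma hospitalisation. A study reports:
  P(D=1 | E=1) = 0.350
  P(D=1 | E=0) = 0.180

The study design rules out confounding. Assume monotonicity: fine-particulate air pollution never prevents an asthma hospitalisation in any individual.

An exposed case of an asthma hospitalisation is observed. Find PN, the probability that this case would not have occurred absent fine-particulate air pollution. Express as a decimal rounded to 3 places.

PN ≈ 0.486

Let p₁ = 0.35, p₀ = 0.18.
Under exogeneity and monotonicity, PN = (p₁ − p₀) / p₁.
PN = (0.35 − 0.18) / 0.35 = 0.17 / 0.35 ≈ 0.4857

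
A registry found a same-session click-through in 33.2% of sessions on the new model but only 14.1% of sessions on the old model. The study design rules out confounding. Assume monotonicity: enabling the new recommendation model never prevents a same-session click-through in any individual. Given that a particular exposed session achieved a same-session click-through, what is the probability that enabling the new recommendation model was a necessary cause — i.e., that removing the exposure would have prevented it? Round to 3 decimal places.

PN ≈ 0.575

p₁ = 0.332, p₀ = 0.141.
Under exogeneity and monotonicity, PN = (p₁ − p₀) / p₁.
PN = (0.332 − 0.141) / 0.332 = 0.191 / 0.332 ≈ 0.5753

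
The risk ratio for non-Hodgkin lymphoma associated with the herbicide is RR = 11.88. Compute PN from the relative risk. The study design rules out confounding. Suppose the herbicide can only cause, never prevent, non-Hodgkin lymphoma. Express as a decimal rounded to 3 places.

Under exogeneity and monotonicity, PN = (RR − 1) / RR = 1 − 1/RR.
PN = (11.88 − 1) / 11.88 = 10.88 / 11.88 ≈ 0.9158

PN ≈ 0.916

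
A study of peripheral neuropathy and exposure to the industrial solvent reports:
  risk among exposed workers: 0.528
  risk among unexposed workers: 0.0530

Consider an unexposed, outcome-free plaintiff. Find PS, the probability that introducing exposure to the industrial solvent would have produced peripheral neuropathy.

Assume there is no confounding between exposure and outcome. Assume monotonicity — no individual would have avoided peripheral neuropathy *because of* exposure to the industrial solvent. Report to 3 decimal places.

PS ≈ 0.502

Let p₁ = 0.528, p₀ = 0.053.
Under exogeneity and monotonicity, PS = (p₁ − p₀) / (1 − p₀).
PS = (0.528 − 0.053) / (1 − 0.053) = 0.475 / 0.947 ≈ 0.5016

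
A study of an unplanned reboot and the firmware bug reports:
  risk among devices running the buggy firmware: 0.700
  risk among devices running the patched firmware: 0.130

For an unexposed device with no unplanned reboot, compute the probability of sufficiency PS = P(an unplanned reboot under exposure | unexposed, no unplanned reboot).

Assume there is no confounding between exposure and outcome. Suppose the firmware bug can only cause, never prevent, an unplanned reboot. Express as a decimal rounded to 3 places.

PS ≈ 0.655

Let p₁ = 0.7, p₀ = 0.13.
Under exogeneity and monotonicity, PS = (p₁ − p₀) / (1 − p₀).
PS = (0.7 − 0.13) / (1 − 0.13) = 0.57 / 0.87 ≈ 0.6552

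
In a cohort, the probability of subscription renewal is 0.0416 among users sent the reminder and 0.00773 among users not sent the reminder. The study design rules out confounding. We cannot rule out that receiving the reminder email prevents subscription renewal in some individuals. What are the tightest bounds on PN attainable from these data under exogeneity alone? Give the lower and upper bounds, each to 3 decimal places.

0.814 ≤ PN ≤ 1.000

Let p₁ = 0.0416, p₀ = 0.00773.
Under exogeneity alone the bounds on PN are max{0,(p₁−p₀)/p₁} ≤ PN ≤ min{1,(1−p₀)/p₁}.
  lower = (p₁ − p₀)/p₁ = 0.03387 / 0.0416 ≈ 0.8142
  upper = min{1, (1 − p₀)/p₁} = 0.99227 / 0.0416 ≈ 23.8526 → capped at 1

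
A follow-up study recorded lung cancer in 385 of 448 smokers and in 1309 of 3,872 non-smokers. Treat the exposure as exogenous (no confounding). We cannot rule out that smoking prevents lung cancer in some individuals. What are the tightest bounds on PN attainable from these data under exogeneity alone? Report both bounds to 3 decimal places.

0.607 ≤ PN ≤ 0.770

p₁ = P(outcome | exposed) = 385/448 = 0.85938
p₀ = P(outcome | unexposed) = 1309/3872 = 0.33807
Under exogeneity alone the bounds on PN are max{0,(p₁−p₀)/p₁} ≤ PN ≤ min{1,(1−p₀)/p₁}.
  lower = (p₁ − p₀)/p₁ = 0.52131 / 0.85938 ≈ 0.6066
  upper = min{1, (1 − p₀)/p₁} = 0.66193 / 0.85938 ≈ 0.7702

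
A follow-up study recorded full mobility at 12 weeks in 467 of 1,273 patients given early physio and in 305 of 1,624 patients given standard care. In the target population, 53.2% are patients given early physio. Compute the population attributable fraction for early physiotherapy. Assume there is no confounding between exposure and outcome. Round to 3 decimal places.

PAF ≈ 0.337

p₁ = P(outcome | exposed) = 467/1273 = 0.36685
p₀ = P(outcome | unexposed) = 305/1624 = 0.18781
Overall risk P(Y=1) = π·p₁ + (1−π)·p₀ = 0.532×0.36685 + 0.468×0.18781 = 0.28306.
Under exogeneity, PAF = [P(Y=1) − p₀] / P(Y=1).
PAF = (0.28306 − 0.18781) / 0.28306 ≈ 0.3365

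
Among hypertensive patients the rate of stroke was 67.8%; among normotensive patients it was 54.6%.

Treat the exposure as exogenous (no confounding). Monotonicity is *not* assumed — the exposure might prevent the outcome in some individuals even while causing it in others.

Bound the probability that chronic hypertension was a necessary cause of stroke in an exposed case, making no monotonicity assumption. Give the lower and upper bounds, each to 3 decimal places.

0.195 ≤ PN ≤ 0.670

p₁ = 0.678, p₀ = 0.546.
Under exogeneity alone the bounds on PN are max{0,(p₁−p₀)/p₁} ≤ PN ≤ min{1,(1−p₀)/p₁}.
  lower = (p₁ − p₀)/p₁ = 0.132 / 0.678 ≈ 0.1947
  upper = min{1, (1 − p₀)/p₁} = 0.454 / 0.678 ≈ 0.6696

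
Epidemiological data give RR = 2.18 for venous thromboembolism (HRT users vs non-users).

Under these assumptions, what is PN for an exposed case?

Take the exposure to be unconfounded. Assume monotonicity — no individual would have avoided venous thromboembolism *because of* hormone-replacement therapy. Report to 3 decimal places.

PN ≈ 0.541

Under exogeneity and monotonicity, PN = (RR − 1) / RR = 1 − 1/RR.
PN = (2.18 − 1) / 2.18 = 1.18 / 2.18 ≈ 0.5413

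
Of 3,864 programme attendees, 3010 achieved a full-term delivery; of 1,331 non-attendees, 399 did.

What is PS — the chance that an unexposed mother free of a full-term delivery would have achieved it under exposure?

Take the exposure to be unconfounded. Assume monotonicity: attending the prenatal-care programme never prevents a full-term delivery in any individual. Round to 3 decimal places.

p₁ = P(outcome | exposed) = 3010/3864 = 0.77899
p₀ = P(outcome | unexposed) = 399/1331 = 0.29977
Under exogeneity and monotonicity, PS = (p₁ − p₀) / (1 − p₀).
PS = (0.77899 − 0.29977) / (1 − 0.29977) = 0.47921 / 0.70023 ≈ 0.6844

PS ≈ 0.684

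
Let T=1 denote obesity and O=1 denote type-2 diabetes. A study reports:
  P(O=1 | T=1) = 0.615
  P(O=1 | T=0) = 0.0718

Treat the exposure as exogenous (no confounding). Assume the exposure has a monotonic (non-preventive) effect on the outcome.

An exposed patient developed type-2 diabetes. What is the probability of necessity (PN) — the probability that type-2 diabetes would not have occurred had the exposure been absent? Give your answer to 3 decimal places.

Let p₁ = 0.615, p₀ = 0.0718.
Under exogeneity and monotonicity, PN = (p₁ − p₀) / p₁.
PN = (0.615 − 0.0718) / 0.615 = 0.5432 / 0.615 ≈ 0.8833

PN ≈ 0.883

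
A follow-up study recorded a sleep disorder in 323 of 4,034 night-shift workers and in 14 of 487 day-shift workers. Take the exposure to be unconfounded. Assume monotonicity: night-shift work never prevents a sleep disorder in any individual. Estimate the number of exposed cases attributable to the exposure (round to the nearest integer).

p₁ = P(outcome | exposed) = 323/4034 = 0.080069
p₀ = P(outcome | unexposed) = 14/487 = 0.028747
PN = (p₁ − p₀)/p₁ = (0.080069 − 0.028747) / 0.080069 ≈ 0.64097.
Attributable cases ≈ PN × (exposed cases) = 0.64097 × 323 ≈ 207.03.

about 207 cases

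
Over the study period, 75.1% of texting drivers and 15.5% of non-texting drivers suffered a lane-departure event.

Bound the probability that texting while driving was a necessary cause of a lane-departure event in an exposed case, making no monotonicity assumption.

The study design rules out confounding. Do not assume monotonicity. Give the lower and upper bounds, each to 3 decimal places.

0.794 ≤ PN ≤ 1.000

p₁ = 0.751, p₀ = 0.155.
Under exogeneity alone the bounds on PN are max{0,(p₁−p₀)/p₁} ≤ PN ≤ min{1,(1−p₀)/p₁}.
  lower = (p₁ − p₀)/p₁ = 0.596 / 0.751 ≈ 0.7936
  upper = min{1, (1 − p₀)/p₁} = 0.845 / 0.751 ≈ 1.1252 → capped at 1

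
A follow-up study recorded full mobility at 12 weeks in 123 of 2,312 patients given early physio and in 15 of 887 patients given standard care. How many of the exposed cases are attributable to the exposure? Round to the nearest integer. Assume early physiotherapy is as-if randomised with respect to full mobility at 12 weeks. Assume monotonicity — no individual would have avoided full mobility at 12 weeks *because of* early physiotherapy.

about 84 cases

p₁ = P(outcome | exposed) = 123/2312 = 0.053201
p₀ = P(outcome | unexposed) = 15/887 = 0.016911
PN = (p₁ − p₀)/p₁ = (0.053201 − 0.016911) / 0.053201 ≈ 0.68213.
Attributable cases ≈ PN × (exposed cases) = 0.68213 × 123 ≈ 83.90.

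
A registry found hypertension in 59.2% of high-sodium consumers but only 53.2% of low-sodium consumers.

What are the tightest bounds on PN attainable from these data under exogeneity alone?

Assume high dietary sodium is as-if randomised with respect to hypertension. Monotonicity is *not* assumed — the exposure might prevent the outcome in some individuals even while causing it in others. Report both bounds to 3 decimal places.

0.101 ≤ PN ≤ 0.791

p₁ = 0.592, p₀ = 0.532.
Under exogeneity alone the bounds on PN are max{0,(p₁−p₀)/p₁} ≤ PN ≤ min{1,(1−p₀)/p₁}.
  lower = (p₁ − p₀)/p₁ = 0.06 / 0.592 ≈ 0.1014
  upper = min{1, (1 − p₀)/p₁} = 0.468 / 0.592 ≈ 0.7905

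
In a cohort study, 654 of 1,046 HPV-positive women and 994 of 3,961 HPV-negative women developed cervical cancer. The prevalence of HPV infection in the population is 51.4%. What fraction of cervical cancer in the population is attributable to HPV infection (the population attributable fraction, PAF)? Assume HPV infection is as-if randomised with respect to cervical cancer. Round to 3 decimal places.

p₁ = P(outcome | exposed) = 654/1046 = 0.62524
p₀ = P(outcome | unexposed) = 994/3961 = 0.25095
Overall risk P(Y=1) = π·p₁ + (1−π)·p₀ = 0.514×0.62524 + 0.486×0.25095 = 0.44333.
Under exogeneity, PAF = [P(Y=1) − p₀] / P(Y=1).
PAF = (0.44333 − 0.25095) / 0.44333 ≈ 0.4340

PAF ≈ 0.434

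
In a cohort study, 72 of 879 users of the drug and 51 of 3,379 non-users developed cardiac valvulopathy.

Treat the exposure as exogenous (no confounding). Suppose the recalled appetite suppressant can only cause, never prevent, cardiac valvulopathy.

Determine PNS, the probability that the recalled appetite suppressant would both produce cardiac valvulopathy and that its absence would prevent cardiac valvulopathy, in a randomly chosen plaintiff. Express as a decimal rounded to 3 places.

p₁ = P(outcome | exposed) = 72/879 = 0.081911
p₀ = P(outcome | unexposed) = 51/3379 = 0.015093
Under exogeneity and monotonicity, PNS = p₁ − p₀.
PNS = 0.081911 − 0.015093 = 0.066818

PNS ≈ 0.067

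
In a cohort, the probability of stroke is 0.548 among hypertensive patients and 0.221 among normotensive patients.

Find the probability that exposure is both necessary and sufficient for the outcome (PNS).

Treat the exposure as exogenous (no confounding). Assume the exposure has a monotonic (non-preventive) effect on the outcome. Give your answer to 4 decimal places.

Let p₁ = 0.548, p₀ = 0.221.
Under exogeneity and monotonicity, PNS = p₁ − p₀.
PNS = 0.548 − 0.221 = 0.327

PNS ≈ 0.3270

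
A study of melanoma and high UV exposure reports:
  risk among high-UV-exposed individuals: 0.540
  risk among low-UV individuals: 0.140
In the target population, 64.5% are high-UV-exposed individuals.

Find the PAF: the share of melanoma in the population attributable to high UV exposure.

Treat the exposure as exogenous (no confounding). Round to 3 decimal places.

Let p₁ = 0.54, p₀ = 0.14.
Overall risk P(Y=1) = π·p₁ + (1−π)·p₀ = 0.645×0.54 + 0.355×0.14 = 0.398.
Under exogeneity, PAF = [P(Y=1) − p₀] / P(Y=1).
PAF = (0.398 − 0.14) / 0.398 ≈ 0.6482

PAF ≈ 0.648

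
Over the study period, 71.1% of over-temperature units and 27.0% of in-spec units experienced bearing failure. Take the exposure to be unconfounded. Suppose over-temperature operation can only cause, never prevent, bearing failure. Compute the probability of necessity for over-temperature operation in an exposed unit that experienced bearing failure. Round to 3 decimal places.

p₁ = 0.711, p₀ = 0.27.
Under exogeneity and monotonicity, PN = (p₁ − p₀) / p₁.
PN = (0.711 − 0.27) / 0.711 = 0.441 / 0.711 ≈ 0.6203

PN ≈ 0.620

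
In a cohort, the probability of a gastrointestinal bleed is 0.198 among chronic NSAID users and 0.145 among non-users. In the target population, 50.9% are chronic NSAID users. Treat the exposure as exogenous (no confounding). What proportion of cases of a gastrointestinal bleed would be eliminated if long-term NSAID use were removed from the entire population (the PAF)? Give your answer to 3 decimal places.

PAF ≈ 0.157

Let p₁ = 0.198, p₀ = 0.145.
Overall risk P(Y=1) = π·p₁ + (1−π)·p₀ = 0.509×0.198 + 0.491×0.145 = 0.17198.
Under exogeneity, PAF = [P(Y=1) − p₀] / P(Y=1).
PAF = (0.17198 − 0.145) / 0.17198 ≈ 0.1569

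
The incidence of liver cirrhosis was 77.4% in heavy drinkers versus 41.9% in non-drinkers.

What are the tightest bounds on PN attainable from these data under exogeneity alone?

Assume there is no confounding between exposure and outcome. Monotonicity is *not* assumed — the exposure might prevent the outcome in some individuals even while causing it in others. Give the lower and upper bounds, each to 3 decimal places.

p₁ = 0.774, p₀ = 0.419.
Under exogeneity alone the bounds on PN are max{0,(p₁−p₀)/p₁} ≤ PN ≤ min{1,(1−p₀)/p₁}.
  lower = (p₁ − p₀)/p₁ = 0.355 / 0.774 ≈ 0.4587
  upper = min{1, (1 − p₀)/p₁} = 0.581 / 0.774 ≈ 0.7506

0.459 ≤ PN ≤ 0.751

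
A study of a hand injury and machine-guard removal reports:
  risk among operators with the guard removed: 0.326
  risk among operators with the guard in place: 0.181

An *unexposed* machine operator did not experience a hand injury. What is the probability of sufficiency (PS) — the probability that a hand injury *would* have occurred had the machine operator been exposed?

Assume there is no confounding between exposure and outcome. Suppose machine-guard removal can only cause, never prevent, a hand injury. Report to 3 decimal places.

PS ≈ 0.177

Let p₁ = 0.326, p₀ = 0.181.
Under exogeneity and monotonicity, PS = (p₁ − p₀) / (1 − p₀).
PS = (0.326 − 0.181) / (1 − 0.181) = 0.145 / 0.819 ≈ 0.1770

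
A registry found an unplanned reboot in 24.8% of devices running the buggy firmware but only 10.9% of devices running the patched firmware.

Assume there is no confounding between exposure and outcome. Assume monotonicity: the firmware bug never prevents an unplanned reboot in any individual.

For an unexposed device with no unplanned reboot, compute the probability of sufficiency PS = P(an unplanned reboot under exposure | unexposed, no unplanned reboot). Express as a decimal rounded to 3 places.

p₁ = 0.248, p₀ = 0.109.
Under exogeneity and monotonicity, PS = (p₁ − p₀) / (1 − p₀).
PS = (0.248 − 0.109) / (1 − 0.109) = 0.139 / 0.891 ≈ 0.1560

PS ≈ 0.156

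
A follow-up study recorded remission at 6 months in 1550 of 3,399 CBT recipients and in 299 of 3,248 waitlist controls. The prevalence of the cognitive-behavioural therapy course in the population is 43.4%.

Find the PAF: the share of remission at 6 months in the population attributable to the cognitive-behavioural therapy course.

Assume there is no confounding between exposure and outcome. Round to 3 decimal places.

p₁ = P(outcome | exposed) = 1550/3399 = 0.45602
p₀ = P(outcome | unexposed) = 299/3248 = 0.092057
Overall risk P(Y=1) = π·p₁ + (1−π)·p₀ = 0.434×0.45602 + 0.566×0.092057 = 0.25002.
Under exogeneity, PAF = [P(Y=1) − p₀] / P(Y=1).
PAF = (0.25002 − 0.092057) / 0.25002 ≈ 0.6318

PAF ≈ 0.632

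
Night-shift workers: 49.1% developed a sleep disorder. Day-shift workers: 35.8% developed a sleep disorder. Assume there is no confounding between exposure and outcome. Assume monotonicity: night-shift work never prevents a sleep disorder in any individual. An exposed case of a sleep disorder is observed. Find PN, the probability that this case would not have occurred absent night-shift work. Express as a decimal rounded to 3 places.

PN ≈ 0.271

p₁ = 0.491, p₀ = 0.358.
Under exogeneity and monotonicity, PN = (p₁ − p₀) / p₁.
PN = (0.491 − 0.358) / 0.491 = 0.133 / 0.491 ≈ 0.2709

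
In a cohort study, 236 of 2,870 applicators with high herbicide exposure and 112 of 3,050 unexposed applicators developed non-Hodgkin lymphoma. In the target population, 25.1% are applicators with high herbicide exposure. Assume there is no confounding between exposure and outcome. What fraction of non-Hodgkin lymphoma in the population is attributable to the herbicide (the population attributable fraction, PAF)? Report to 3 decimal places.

PAF ≈ 0.237

p₁ = P(outcome | exposed) = 236/2870 = 0.08223
p₀ = P(outcome | unexposed) = 112/3050 = 0.036721
Overall risk P(Y=1) = π·p₁ + (1−π)·p₀ = 0.251×0.08223 + 0.749×0.036721 = 0.048144.
Under exogeneity, PAF = [P(Y=1) − p₀] / P(Y=1).
PAF = (0.048144 − 0.036721) / 0.048144 ≈ 0.2373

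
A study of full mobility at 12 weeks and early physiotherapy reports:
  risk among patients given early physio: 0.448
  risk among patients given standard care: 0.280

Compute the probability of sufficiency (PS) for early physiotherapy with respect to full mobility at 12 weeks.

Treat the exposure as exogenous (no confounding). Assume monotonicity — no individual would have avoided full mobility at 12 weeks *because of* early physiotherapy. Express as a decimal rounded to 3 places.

PS ≈ 0.233

Let p₁ = 0.448, p₀ = 0.28.
Under exogeneity and monotonicity, PS = (p₁ − p₀) / (1 − p₀).
PS = (0.448 − 0.28) / (1 − 0.28) = 0.168 / 0.72 ≈ 0.2333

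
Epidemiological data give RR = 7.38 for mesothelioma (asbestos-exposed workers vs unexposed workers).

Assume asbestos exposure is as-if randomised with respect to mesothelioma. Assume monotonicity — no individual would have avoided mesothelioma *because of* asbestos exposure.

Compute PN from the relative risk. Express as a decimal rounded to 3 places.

PN ≈ 0.864

Under exogeneity and monotonicity, PN = (RR − 1) / RR = 1 − 1/RR.
PN = (7.38 − 1) / 7.38 = 6.38 / 7.38 ≈ 0.8645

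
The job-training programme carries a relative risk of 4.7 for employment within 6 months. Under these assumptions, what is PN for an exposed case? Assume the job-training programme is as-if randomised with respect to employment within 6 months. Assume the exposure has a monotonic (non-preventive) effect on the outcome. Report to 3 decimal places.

Under exogeneity and monotonicity, PN = (RR − 1) / RR = 1 − 1/RR.
PN = (4.7 − 1) / 4.7 = 3.7 / 4.7 ≈ 0.7872

PN ≈ 0.787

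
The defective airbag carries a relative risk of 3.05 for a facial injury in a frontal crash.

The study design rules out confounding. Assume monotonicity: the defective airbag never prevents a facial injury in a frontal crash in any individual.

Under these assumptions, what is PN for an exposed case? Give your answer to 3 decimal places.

Under exogeneity and monotonicity, PN = (RR − 1) / RR = 1 − 1/RR.
PN = (3.05 − 1) / 3.05 = 2.05 / 3.05 ≈ 0.6721

PN ≈ 0.672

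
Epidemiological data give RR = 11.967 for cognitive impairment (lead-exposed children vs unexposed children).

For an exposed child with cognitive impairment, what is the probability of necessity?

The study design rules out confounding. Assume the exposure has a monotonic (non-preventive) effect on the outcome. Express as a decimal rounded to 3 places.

Under exogeneity and monotonicity, PN = (RR − 1) / RR = 1 − 1/RR.
PN = (11.967 − 1) / 11.967 = 10.97 / 11.967 ≈ 0.9164

PN ≈ 0.916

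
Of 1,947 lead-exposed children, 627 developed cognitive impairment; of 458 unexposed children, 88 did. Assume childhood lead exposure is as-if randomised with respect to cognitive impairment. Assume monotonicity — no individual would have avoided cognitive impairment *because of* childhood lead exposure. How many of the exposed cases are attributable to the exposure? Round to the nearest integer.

p₁ = P(outcome | exposed) = 627/1947 = 0.32203
p₀ = P(outcome | unexposed) = 88/458 = 0.19214
PN = (p₁ − p₀)/p₁ = (0.32203 − 0.19214) / 0.32203 ≈ 0.40336.
Attributable cases ≈ PN × (exposed cases) = 0.40336 × 627 ≈ 252.90.

about 253 cases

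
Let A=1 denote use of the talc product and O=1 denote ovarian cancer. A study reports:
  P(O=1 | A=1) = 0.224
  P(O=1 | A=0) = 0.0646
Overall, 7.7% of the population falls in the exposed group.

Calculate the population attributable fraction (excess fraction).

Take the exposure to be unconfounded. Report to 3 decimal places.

PAF ≈ 0.160

Let p₁ = 0.224, p₀ = 0.0646.
Overall risk P(Y=1) = π·p₁ + (1−π)·p₀ = 0.077×0.224 + 0.923×0.0646 = 0.076874.
Under exogeneity, PAF = [P(Y=1) − p₀] / P(Y=1).
PAF = (0.076874 − 0.0646) / 0.076874 ≈ 0.1597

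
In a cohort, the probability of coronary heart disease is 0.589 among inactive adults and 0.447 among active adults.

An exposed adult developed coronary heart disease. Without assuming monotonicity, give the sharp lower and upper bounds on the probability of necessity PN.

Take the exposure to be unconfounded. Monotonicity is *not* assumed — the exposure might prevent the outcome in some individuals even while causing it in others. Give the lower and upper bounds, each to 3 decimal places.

Let p₁ = 0.589, p₀ = 0.447.
Under exogeneity alone the bounds on PN are max{0,(p₁−p₀)/p₁} ≤ PN ≤ min{1,(1−p₀)/p₁}.
  lower = (p₁ − p₀)/p₁ = 0.142 / 0.589 ≈ 0.2411
  upper = min{1, (1 − p₀)/p₁} = 0.553 / 0.589 ≈ 0.9389

0.241 ≤ PN ≤ 0.939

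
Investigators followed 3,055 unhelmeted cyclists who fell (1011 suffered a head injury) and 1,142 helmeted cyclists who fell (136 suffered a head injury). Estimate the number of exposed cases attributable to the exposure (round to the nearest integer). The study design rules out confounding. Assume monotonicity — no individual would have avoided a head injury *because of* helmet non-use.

p₁ = P(outcome | exposed) = 1011/3055 = 0.33093
p₀ = P(outcome | unexposed) = 136/1142 = 0.11909
PN = (p₁ − p₀)/p₁ = (0.33093 − 0.11909) / 0.33093 ≈ 0.64014.
Attributable cases ≈ PN × (exposed cases) = 0.64014 × 1011 ≈ 647.18.

about 647 cases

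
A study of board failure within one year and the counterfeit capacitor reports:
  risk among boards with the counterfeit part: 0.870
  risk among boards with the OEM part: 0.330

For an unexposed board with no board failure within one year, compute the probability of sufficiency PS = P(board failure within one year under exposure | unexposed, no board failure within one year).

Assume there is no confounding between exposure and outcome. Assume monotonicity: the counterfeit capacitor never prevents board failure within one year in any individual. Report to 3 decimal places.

PS ≈ 0.806

Let p₁ = 0.87, p₀ = 0.33.
Under exogeneity and monotonicity, PS = (p₁ − p₀) / (1 − p₀).
PS = (0.87 − 0.33) / (1 − 0.33) = 0.54 / 0.67 ≈ 0.8060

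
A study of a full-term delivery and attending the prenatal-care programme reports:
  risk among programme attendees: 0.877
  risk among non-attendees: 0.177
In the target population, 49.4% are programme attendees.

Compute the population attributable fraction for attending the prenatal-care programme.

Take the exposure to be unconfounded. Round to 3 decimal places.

PAF ≈ 0.661

Let p₁ = 0.877, p₀ = 0.177.
Overall risk P(Y=1) = π·p₁ + (1−π)·p₀ = 0.494×0.877 + 0.506×0.177 = 0.5228.
Under exogeneity, PAF = [P(Y=1) − p₀] / P(Y=1).
PAF = (0.5228 − 0.177) / 0.5228 ≈ 0.6614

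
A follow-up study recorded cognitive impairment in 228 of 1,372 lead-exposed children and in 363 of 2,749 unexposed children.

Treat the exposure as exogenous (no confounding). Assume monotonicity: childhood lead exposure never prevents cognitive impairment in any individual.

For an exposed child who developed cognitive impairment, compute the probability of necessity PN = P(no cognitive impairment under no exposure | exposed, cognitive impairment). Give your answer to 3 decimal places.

PN ≈ 0.205

p₁ = P(outcome | exposed) = 228/1372 = 0.16618
p₀ = P(outcome | unexposed) = 363/2749 = 0.13205
Under exogeneity and monotonicity, PN = (p₁ − p₀) / p₁.
PN = (0.16618 − 0.13205) / 0.16618 = 0.034133 / 0.16618 ≈ 0.2054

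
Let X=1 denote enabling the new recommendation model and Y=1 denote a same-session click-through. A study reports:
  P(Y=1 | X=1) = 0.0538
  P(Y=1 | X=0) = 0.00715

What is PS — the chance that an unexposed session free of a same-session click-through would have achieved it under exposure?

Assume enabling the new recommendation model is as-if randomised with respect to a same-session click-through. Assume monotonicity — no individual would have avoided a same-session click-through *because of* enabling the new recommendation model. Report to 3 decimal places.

PS ≈ 0.047

Let p₁ = 0.0538, p₀ = 0.00715.
Under exogeneity and monotonicity, PS = (p₁ − p₀) / (1 − p₀).
PS = (0.0538 − 0.00715) / (1 − 0.00715) = 0.04665 / 0.99285 ≈ 0.0470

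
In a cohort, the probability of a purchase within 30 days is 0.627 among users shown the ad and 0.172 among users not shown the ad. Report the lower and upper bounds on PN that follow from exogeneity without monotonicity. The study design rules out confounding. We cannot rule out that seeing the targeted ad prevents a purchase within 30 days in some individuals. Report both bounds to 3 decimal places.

0.726 ≤ PN ≤ 1.000

Let p₁ = 0.627, p₀ = 0.172.
Under exogeneity alone the bounds on PN are max{0,(p₁−p₀)/p₁} ≤ PN ≤ min{1,(1−p₀)/p₁}.
  lower = (p₁ − p₀)/p₁ = 0.455 / 0.627 ≈ 0.7257
  upper = min{1, (1 − p₀)/p₁} = 0.828 / 0.627 ≈ 1.3206 → capped at 1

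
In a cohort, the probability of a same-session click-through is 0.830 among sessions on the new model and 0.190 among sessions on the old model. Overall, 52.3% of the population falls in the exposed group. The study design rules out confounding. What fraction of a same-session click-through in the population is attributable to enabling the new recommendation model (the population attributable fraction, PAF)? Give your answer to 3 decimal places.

Let p₁ = 0.83, p₀ = 0.19.
Overall risk P(Y=1) = π·p₁ + (1−π)·p₀ = 0.523×0.83 + 0.477×0.19 = 0.52472.
Under exogeneity, PAF = [P(Y=1) − p₀] / P(Y=1).
PAF = (0.52472 − 0.19) / 0.52472 ≈ 0.6379

PAF ≈ 0.638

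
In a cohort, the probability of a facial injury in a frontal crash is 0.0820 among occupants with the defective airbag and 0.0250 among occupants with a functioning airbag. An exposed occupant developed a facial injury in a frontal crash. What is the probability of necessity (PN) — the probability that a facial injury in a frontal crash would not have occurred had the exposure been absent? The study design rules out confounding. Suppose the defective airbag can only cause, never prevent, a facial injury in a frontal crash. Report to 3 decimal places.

Let p₁ = 0.082, p₀ = 0.025.
Under exogeneity and monotonicity, PN = (p₁ − p₀) / p₁.
PN = (0.082 − 0.025) / 0.082 = 0.057 / 0.082 ≈ 0.6951

PN ≈ 0.695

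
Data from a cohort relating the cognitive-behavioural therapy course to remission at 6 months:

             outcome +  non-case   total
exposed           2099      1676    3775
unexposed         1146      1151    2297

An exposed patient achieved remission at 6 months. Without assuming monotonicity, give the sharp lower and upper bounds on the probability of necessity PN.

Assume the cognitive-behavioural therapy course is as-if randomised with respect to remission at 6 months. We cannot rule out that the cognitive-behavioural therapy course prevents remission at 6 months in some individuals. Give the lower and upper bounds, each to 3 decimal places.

p₁ = P(outcome | exposed) = 2099/3775 = 0.55603
p₀ = P(outcome | unexposed) = 1146/2297 = 0.49891
Under exogeneity alone the bounds on PN are max{0,(p₁−p₀)/p₁} ≤ PN ≤ min{1,(1−p₀)/p₁}.
  lower = (p₁ − p₀)/p₁ = 0.057115 / 0.55603 ≈ 0.1027
  upper = min{1, (1 − p₀)/p₁} = 0.50109 / 0.55603 ≈ 0.9012

0.103 ≤ PN ≤ 0.901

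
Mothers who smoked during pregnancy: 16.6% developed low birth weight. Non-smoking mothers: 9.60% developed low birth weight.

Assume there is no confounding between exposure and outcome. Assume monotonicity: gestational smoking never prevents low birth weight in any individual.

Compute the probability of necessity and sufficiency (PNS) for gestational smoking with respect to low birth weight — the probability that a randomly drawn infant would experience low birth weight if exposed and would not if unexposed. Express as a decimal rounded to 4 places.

PNS ≈ 0.0700

p₁ = 0.166, p₀ = 0.096.
Under exogeneity and monotonicity, PNS = p₁ − p₀.
PNS = 0.166 − 0.096 = 0.07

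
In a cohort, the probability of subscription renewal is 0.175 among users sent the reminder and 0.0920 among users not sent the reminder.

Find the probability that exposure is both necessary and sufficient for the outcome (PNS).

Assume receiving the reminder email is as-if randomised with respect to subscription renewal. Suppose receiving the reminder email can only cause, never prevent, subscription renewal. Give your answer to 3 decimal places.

PNS ≈ 0.083

Let p₁ = 0.175, p₀ = 0.092.
Under exogeneity and monotonicity, PNS = p₁ − p₀.
PNS = 0.175 − 0.092 = 0.083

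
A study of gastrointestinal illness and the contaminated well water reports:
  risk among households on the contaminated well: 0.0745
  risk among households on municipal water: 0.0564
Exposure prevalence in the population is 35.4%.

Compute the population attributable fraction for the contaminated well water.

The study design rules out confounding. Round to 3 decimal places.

Let p₁ = 0.0745, p₀ = 0.0564.
Overall risk P(Y=1) = π·p₁ + (1−π)·p₀ = 0.354×0.0745 + 0.646×0.0564 = 0.062807.
Under exogeneity, PAF = [P(Y=1) − p₀] / P(Y=1).
PAF = (0.062807 − 0.0564) / 0.062807 ≈ 0.1020

PAF ≈ 0.102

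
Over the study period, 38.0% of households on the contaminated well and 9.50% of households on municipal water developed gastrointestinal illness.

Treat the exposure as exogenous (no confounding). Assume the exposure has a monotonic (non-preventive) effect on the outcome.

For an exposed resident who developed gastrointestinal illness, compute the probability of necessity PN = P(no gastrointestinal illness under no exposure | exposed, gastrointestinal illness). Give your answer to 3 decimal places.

PN ≈ 0.750

p₁ = 0.38, p₀ = 0.095.
Under exogeneity and monotonicity, PN = (p₁ − p₀) / p₁.
PN = (0.38 − 0.095) / 0.38 = 0.285 / 0.38 ≈ 0.7500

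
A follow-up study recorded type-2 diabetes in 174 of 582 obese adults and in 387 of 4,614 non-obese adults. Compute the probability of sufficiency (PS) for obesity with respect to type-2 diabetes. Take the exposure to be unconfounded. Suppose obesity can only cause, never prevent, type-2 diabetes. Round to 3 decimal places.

p₁ = P(outcome | exposed) = 174/582 = 0.29897
p₀ = P(outcome | unexposed) = 387/4614 = 0.083875
Under exogeneity and monotonicity, PS = (p₁ − p₀) / (1 − p₀).
PS = (0.29897 − 0.083875) / (1 − 0.083875) = 0.21509 / 0.91612 ≈ 0.2348

PS ≈ 0.235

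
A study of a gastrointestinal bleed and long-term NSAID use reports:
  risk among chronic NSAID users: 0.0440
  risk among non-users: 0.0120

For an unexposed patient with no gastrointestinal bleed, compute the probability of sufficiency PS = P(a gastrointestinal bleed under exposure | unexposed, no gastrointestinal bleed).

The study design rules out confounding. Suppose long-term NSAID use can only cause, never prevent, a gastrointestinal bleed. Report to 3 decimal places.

PS ≈ 0.032

Let p₁ = 0.044, p₀ = 0.012.
Under exogeneity and monotonicity, PS = (p₁ − p₀) / (1 − p₀).
PS = (0.044 − 0.012) / (1 − 0.012) = 0.032 / 0.988 ≈ 0.0324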